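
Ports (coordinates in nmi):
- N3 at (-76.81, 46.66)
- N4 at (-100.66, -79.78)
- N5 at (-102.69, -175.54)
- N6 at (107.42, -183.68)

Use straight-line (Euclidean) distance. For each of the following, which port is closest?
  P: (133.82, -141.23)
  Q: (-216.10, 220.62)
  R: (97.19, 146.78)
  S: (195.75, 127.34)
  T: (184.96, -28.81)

P→N6; Q→N3; R→N3; S→N3; T→N6

P at (133.82, -141.23):
  N3: 282.25 nmi
  N4: 242.40 nmi
  N5: 238.99 nmi
  N6: 49.99 nmi
  → nearest: N6 (49.99 nmi)
Q at (-216.10, 220.62):
  N3: 222.85 nmi
  N4: 321.82 nmi
  N5: 412.07 nmi
  N6: 517.81 nmi
  → nearest: N3 (222.85 nmi)
R at (97.19, 146.78):
  N3: 200.75 nmi
  N4: 300.79 nmi
  N5: 379.27 nmi
  N6: 330.62 nmi
  → nearest: N3 (200.75 nmi)
S at (195.75, 127.34):
  N3: 284.25 nmi
  N4: 361.60 nmi
  N5: 425.21 nmi
  N6: 323.32 nmi
  → nearest: N3 (284.25 nmi)
T at (184.96, -28.81):
  N3: 272.43 nmi
  N4: 290.13 nmi
  N5: 322.91 nmi
  N6: 173.20 nmi
  → nearest: N6 (173.20 nmi)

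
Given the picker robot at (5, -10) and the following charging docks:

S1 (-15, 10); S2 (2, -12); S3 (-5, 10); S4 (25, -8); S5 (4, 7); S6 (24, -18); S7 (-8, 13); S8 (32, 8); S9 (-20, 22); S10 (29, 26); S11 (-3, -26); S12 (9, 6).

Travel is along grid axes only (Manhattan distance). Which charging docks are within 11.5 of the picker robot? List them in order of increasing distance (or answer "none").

Distances from (5, -10):
S1: 40
S2: 5
S3: 30
S4: 22
S5: 18
S6: 27
S7: 36
S8: 45
S9: 57
S10: 60
S11: 24
S12: 20
Threshold 11.5: S2 (5) is within range.

S2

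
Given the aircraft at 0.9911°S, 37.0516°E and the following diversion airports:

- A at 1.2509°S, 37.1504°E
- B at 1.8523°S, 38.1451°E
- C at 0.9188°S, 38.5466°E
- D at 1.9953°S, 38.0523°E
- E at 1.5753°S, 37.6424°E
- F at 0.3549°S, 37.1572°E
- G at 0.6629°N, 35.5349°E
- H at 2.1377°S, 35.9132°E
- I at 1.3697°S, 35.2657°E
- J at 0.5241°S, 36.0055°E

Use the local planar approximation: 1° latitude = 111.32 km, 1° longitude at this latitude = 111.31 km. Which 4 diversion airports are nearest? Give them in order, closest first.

Distances from 0.9911°S, 37.0516°E:
A: √((-0.2598·111.32)² + (0.0988·111.31)²) = √(836.420539 + 120.943423) = 30.9413 km
B: √((-0.8612·111.32)² + (1.0935·111.31)²) = √(9190.823746 + 14815.146155) = 154.9386 km
C: √((0.0723·111.32)² + (1.4950·111.31)²) = √(64.777322 + 27691.772231) = 166.6030 km
D: √((-1.0042·111.32)² + (1.0007·111.31)²) = √(12496.454994 + 12407.268054) = 157.8091 km
E: √((-0.5842·111.32)² + (0.5908·111.31)²) = √(4229.309819 + 4324.633805) = 92.4875 km
F: √((0.6362·111.32)² + (0.1056·111.31)²) = √(5015.725089 + 138.164415) = 71.7906 km
G: √((1.6540·111.32)² + (-1.5167·111.31)²) = √(33901.382238 + 28501.501445) = 249.8057 km
H: √((-1.1466·111.32)² + (-1.1384·111.31)²) = √(16291.845024 + 16056.768268) = 179.8572 km
I: √((-0.3786·111.32)² + (-1.7859·111.31)²) = √(1776.264412 + 39516.879262) = 203.2071 km
J: √((0.4670·111.32)² + (-1.0461·111.31)²) = √(2702.589944 + 13558.597538) = 127.5194 km
Sorted: A (30.9413 km) < F (71.7906 km) < E (92.4875 km) < J (127.5194 km) < B (154.9386 km) < D (157.8091 km) < …

A, F, E, J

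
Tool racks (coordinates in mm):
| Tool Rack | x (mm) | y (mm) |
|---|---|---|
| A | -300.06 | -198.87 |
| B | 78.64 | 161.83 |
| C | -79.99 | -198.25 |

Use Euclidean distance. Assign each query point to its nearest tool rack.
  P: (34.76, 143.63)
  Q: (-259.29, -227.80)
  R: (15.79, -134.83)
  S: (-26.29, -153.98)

P→B; Q→A; R→C; S→C

P at (34.76, 143.63):
  A: 478.97 mm
  B: 47.50 mm
  C: 360.62 mm
  → nearest: B (47.50 mm)
Q at (-259.29, -227.80):
  A: 49.99 mm
  B: 515.76 mm
  C: 181.72 mm
  → nearest: A (49.99 mm)
R at (15.79, -134.83):
  A: 322.28 mm
  B: 303.24 mm
  C: 114.87 mm
  → nearest: C (114.87 mm)
S at (-26.29, -153.98):
  A: 277.43 mm
  B: 332.79 mm
  C: 69.60 mm
  → nearest: C (69.60 mm)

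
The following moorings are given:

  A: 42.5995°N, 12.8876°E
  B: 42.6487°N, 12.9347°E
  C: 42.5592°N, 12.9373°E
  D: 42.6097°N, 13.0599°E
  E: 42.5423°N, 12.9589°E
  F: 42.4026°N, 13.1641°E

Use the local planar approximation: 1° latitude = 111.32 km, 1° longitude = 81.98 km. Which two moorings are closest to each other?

Pairwise distances:
C–E: √((-0.0169·111.32)² + (0.0216·81.98)²) = √(3.539320 + 3.135619) = 2.5836 km
A–C: √((-0.0403·111.32)² + (0.0497·81.98)²) = √(20.125955 + 16.600784) = 6.0603 km
A–B: √((0.0492·111.32)² + (0.0471·81.98)²) = √(29.996916 + 14.909313) = 6.7012 km
A–E: √((-0.0572·111.32)² + (0.0713·81.98)²) = √(40.545107 + 34.166059) = 8.6436 km
B–C: √((-0.0895·111.32)² + (0.0026·81.98)²) = √(99.264159 + 0.045432) = 9.9654 km
B–D: √((-0.0390·111.32)² + (0.1252·81.98)²) = √(18.848449 + 105.347561) = 11.1443 km
D–E: √((-0.0674·111.32)² + (-0.1010·81.98)²) = √(56.294529 + 68.558069) = 11.1737 km
C–D: √((0.0505·111.32)² + (0.1226·81.98)²) = √(31.603061 + 101.017535) = 11.5161 km
B–E: √((-0.1064·111.32)² + (0.0242·81.98)²) = √(140.290948 + 3.935923) = 12.0094 km
A–D: √((0.0102·111.32)² + (0.1723·81.98)²) = √(1.289278 + 199.519976) = 14.1707 km
E–F: √((-0.1397·111.32)² + (0.2052·81.98)²) = √(241.846166 + 282.989643) = 22.9093 km
D–F: √((-0.2071·111.32)² + (0.1042·81.98)²) = √(531.504068 + 72.971163) = 24.5861 km
C–F: √((-0.1566·111.32)² + (0.2268·81.98)²) = √(303.899448 + 345.702029) = 25.4873 km
A–F: √((-0.1969·111.32)² + (0.2765·81.98)²) = √(480.438528 + 513.814196) = 31.5318 km
B–F: √((-0.2461·111.32)² + (0.2294·81.98)²) = √(750.532707 + 353.673610) = 33.2296 km
Closest pair: C–E at 2.5836 km.

C and E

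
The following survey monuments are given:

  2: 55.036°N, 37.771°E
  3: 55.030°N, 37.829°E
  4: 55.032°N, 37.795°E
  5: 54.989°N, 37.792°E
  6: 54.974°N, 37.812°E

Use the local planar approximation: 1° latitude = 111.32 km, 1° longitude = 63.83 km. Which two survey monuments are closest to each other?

Pairwise distances:
2–3: 3.762 km
2–4: 1.595 km
2–5: 5.401 km
2–6: 7.381 km
3–4: 2.182 km
3–5: 5.139 km
3–6: 6.328 km
4–5: 4.791 km
4–6: 6.547 km
5–6: 2.102 km
Closest pair: 2–4 at 1.595 km.

2 and 4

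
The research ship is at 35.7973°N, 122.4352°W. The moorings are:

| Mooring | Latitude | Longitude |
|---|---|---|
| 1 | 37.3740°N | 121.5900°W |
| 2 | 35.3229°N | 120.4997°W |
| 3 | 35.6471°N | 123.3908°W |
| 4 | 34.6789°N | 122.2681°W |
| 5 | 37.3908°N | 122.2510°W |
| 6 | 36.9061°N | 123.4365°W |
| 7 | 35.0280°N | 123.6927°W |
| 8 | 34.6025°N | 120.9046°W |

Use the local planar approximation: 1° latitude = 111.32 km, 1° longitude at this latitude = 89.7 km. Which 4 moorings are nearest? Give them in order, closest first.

Distances from 35.7973°N, 122.4352°W:
1: √((1.5767·111.32)² + (0.8452·89.7)²) = √(30806.653977 + 5747.829313) = 191.1923 km
2: √((-0.4744·111.32)² + (1.9355·89.7)²) = √(2788.918069 + 30141.942526) = 181.4686 km
3: √((-0.1502·111.32)² + (-0.9556·89.7)²) = √(279.567228 + 7347.458948) = 87.3328 km
4: √((-1.1184·111.32)² + (0.1671·89.7)²) = √(15500.321712 + 224.666224) = 125.3993 km
5: √((1.5935·111.32)² + (0.1842·89.7)²) = √(31466.651550 + 273.000937) = 178.1563 km
6: √((1.1088·111.32)² + (-1.0013·89.7)²) = √(15235.363828 + 8067.023432) = 152.6512 km
7: √((-0.7693·111.32)² + (-1.2575·89.7)²) = √(7333.948572 + 12723.332405) = 141.6237 km
8: √((-1.1948·111.32)² + (1.5306·89.7)²) = √(17690.366202 + 18849.867599) = 191.1550 km
Sorted: 3 (87.3328 km) < 4 (125.3993 km) < 7 (141.6237 km) < 6 (152.6512 km) < 5 (178.1563 km) < 2 (181.4686 km) < …

3, 4, 7, 6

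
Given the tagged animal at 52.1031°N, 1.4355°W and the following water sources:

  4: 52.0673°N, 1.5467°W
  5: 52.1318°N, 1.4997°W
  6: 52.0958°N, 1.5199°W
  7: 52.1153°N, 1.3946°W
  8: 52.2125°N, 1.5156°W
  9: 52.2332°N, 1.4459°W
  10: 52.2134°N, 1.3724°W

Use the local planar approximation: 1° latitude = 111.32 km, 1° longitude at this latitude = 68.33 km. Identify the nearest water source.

7

Distances from 52.1031°N, 1.4355°W:
4: √((-0.0358·111.32)² + (-0.1112·68.33)²) = √(15.882265 + 57.734102) = 8.5800 km
5: √((0.0287·111.32)² + (-0.0642·68.33)²) = √(10.207284 + 19.243891) = 5.4269 km
6: √((-0.0073·111.32)² + (-0.0844·68.33)²) = √(0.660377 + 33.258889) = 5.8240 km
7: √((0.0122·111.32)² + (0.0409·68.33)²) = √(1.844446 + 7.810331) = 3.1072 km
8: √((0.1094·111.32)² + (-0.0801·68.33)²) = √(148.313621 + 29.956279) = 13.3518 km
9: √((0.1301·111.32)² + (-0.0104·68.33)²) = √(209.749526 + 0.504998) = 14.5002 km
10: √((0.1103·111.32)² + (0.0631·68.33)²) = √(150.763920 + 18.590093) = 13.0136 km
Minimum: 7 at 3.1072 km.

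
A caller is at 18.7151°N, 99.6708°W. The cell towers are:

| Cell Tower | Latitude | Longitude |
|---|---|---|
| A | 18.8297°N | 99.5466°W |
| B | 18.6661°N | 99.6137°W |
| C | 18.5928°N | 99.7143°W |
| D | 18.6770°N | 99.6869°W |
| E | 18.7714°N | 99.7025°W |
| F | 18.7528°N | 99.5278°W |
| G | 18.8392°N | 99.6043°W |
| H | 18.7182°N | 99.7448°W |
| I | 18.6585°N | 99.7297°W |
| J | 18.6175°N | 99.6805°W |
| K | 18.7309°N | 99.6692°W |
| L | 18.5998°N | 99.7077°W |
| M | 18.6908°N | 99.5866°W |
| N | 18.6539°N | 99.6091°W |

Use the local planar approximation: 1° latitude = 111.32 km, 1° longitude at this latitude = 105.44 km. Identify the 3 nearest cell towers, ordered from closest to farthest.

K, D, E

Distances from 18.7151°N, 99.6708°W:
A: √((0.1146·111.32)² + (0.1242·105.44)²) = √(162.747989 + 171.495997) = 18.2823 km
B: √((-0.0490·111.32)² + (0.0571·105.44)²) = √(29.753534 + 36.247913) = 8.1241 km
C: √((-0.1223·111.32)² + (-0.0435·105.44)²) = √(185.352868 + 21.037266) = 14.3663 km
D: √((-0.0381·111.32)² + (-0.0161·105.44)²) = √(17.988558 + 2.881791) = 4.5684 km
E: √((0.0563·111.32)² + (-0.0317·105.44)²) = √(39.279250 + 11.171959) = 7.1029 km
F: √((0.0377·111.32)² + (0.1430·105.44)²) = √(17.612828 + 227.343672) = 15.6511 km
G: √((0.1241·111.32)² + (0.0665·105.44)²) = √(190.849031 + 49.164778) = 15.4924 km
H: √((0.0031·111.32)² + (-0.0740·105.44)²) = √(0.119088 + 60.879943) = 7.8102 km
I: √((-0.0566·111.32)² + (-0.0589·105.44)²) = √(39.698972 + 38.569267) = 8.8469 km
J: √((-0.0976·111.32)² + (-0.0097·105.44)²) = √(118.044574 + 1.046054) = 10.9129 km
K: √((0.0158·111.32)² + (0.0016·105.44)²) = √(3.093574 + 0.028461) = 1.7669 km
L: √((-0.1153·111.32)² + (-0.0369·105.44)²) = √(164.742256 + 15.137827) = 13.4119 km
M: √((-0.0243·111.32)² + (0.0842·105.44)²) = √(7.317436 + 78.819736) = 9.2810 km
N: √((-0.0612·111.32)² + (0.0617·105.44)²) = √(46.414026 + 42.323456) = 9.4201 km
Sorted: K (1.7669 km) < D (4.5684 km) < E (7.1029 km) < H (7.8102 km) < B (8.1241 km) < …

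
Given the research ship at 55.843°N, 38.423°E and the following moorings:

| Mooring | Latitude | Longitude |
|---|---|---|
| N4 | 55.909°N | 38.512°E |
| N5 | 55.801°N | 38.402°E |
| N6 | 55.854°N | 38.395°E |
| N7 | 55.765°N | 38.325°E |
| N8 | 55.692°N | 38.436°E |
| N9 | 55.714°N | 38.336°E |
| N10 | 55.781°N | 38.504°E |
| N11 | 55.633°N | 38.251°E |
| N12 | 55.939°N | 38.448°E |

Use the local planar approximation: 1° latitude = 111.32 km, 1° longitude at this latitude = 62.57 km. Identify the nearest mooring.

Distances from 55.843°N, 38.423°E:
N4: 9.219 km
N5: 4.857 km
N6: 2.137 km
N7: 10.630 km
N8: 16.829 km
N9: 15.357 km
N10: 8.563 km
N11: 25.735 km
N12: 10.801 km
Minimum: N6 at 2.137 km.

N6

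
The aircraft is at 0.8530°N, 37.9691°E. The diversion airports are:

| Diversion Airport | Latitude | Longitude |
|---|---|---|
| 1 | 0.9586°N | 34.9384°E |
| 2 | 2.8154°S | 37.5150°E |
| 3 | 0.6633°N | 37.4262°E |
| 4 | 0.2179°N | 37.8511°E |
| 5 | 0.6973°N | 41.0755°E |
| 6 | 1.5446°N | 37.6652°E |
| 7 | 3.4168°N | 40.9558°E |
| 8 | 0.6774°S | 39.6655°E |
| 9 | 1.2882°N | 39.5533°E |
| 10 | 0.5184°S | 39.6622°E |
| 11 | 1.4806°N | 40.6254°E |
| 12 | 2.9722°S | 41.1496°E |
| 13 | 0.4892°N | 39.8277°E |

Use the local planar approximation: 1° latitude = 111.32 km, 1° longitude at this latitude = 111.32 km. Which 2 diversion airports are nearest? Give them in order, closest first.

3, 4

Distances from 0.8530°N, 37.9691°E:
1: √((0.1056·111.32)² + (-3.0307·111.32)²) = √(138.189241 + 113823.593700) = 337.5823 km
2: √((-3.6684·111.32)² + (-0.4541·111.32)²) = √(166763.025175 + 2555.344153) = 411.4831 km
3: √((-0.1897·111.32)² + (-0.5429·111.32)²) = √(445.944752 + 3652.465132) = 64.0188 km
4: √((-0.6351·111.32)² + (-0.1180·111.32)²) = √(4998.395545 + 172.548191) = 71.9093 km
5: √((-0.1557·111.32)² + (3.1064·111.32)²) = √(300.416388 + 119580.716257) = 346.2385 km
6: √((0.6916·111.32)² + (-0.3039·111.32)²) = √(5927.292571 + 1144.478914) = 84.0938 km
7: √((2.5638·111.32)² + (2.9867·111.32)²) = √(81454.424898 + 110542.580683) = 438.1746 km
8: √((-1.5304·111.32)² + (1.6964·111.32)²) = √(29023.936109 + 35661.772315) = 254.3339 km
9: √((0.4352·111.32)² + (1.5842·111.32)²) = √(2347.059874 + 31100.431399) = 182.8866 km
10: √((-1.3714·111.32)² + (1.6931·111.32)²) = √(23306.372617 + 35523.161865) = 242.5480 km
11: √((0.6276·111.32)² + (2.6563·111.32)²) = √(4881.038859 + 87438.085483) = 303.8406 km
12: √((-3.8252·111.32)² + (3.1805·111.32)²) = √(181323.748875 + 125353.710917) = 553.7847 km
13: √((-0.3638·111.32)² + (1.8586·111.32)²) = √(1640.105499 + 42807.341858) = 210.8256 km
Sorted: 3 (64.0188 km) < 4 (71.9093 km) < 6 (84.0938 km) < 9 (182.8866 km) < …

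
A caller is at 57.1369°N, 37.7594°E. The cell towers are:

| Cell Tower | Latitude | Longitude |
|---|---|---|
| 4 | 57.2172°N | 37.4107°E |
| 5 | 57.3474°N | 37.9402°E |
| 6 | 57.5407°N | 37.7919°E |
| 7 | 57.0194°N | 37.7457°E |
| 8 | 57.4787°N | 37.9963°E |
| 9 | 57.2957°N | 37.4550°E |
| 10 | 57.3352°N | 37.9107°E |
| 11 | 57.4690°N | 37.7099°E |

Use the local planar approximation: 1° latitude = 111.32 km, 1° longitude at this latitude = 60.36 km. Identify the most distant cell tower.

Distances from 57.1369°N, 37.7594°E:
4: 22.8671 km
5: 25.8495 km
6: 44.9938 km
7: 13.1062 km
8: 40.6474 km
9: 25.4968 km
10: 23.8893 km
11: 37.0899 km
Maximum: 6 at 44.9938 km.

6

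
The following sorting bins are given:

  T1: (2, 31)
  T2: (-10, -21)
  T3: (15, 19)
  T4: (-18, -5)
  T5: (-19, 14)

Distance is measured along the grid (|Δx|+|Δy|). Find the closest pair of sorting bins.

Pairwise distances:
T1–T2: 64
T1–T3: 25
T1–T4: 56
T1–T5: 38
T2–T3: 65
T2–T4: 24
T2–T5: 44
T3–T4: 57
T3–T5: 39
T4–T5: 20
Closest pair: T4–T5 at 20.

T4 and T5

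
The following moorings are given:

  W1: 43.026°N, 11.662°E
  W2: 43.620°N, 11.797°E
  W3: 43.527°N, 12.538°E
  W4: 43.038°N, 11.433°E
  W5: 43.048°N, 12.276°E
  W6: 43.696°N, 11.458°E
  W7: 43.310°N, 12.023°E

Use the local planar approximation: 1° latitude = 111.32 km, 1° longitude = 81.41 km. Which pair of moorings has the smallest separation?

W1 and W4

Pairwise distances:
W1–W4: √((0.012·111.32)² + (-0.229·81.41)²) = √(1.78447 + 347.55735) = 18.691 km
W2–W6: √((0.076·111.32)² + (-0.339·81.41)²) = √(71.57701 + 761.64905) = 28.866 km
W5–W7: √((0.262·111.32)² + (-0.253·81.41)²) = √(850.64622 + 424.22529) = 35.705 km
W2–W7: √((-0.310·111.32)² + (0.226·81.41)²) = √(1190.88488 + 338.51069) = 39.107 km
W1–W7: √((0.284·111.32)² + (0.361·81.41)²) = √(999.50064 + 863.71391) = 43.165 km
W3–W7: √((-0.217·111.32)² + (-0.515·81.41)²) = √(583.53359 + 1757.80205) = 48.387 km
W1–W5: √((0.022·111.32)² + (0.614·81.41)²) = √(5.99780 + 2498.57420) = 50.046 km
W4–W7: √((0.272·111.32)² + (0.590·81.41)²) = √(916.82026 + 2307.06342) = 56.779 km
W3–W5: √((-0.479·111.32)² + (-0.262·81.41)²) = √(2843.26554 + 454.94416) = 57.430 km
W2–W3: √((-0.093·111.32)² + (0.741·81.41)²) = √(107.17964 + 3639.08270) = 61.207 km
W6–W7: √((-0.386·111.32)² + (0.565·81.41)²) = √(1846.37965 + 2115.69181) = 62.945 km
W1–W2: √((0.594·111.32)² + (0.135·81.41)²) = √(4372.39396 + 120.78779) = 67.031 km
W4–W5: √((0.010·111.32)² + (0.843·81.41)²) = √(1.23921 + 4709.88886) = 68.638 km
W2–W4: √((-0.582·111.32)² + (-0.364·81.41)²) = √(4197.51604 + 878.12891) = 71.244 km
W4–W6: √((0.658·111.32)² + (0.025·81.41)²) = √(5365.35154 + 4.14224) = 73.277 km
W2–W5: √((-0.572·111.32)² + (0.479·81.41)²) = √(4054.51072 + 1520.64044) = 74.667 km
W1–W6: √((0.670·111.32)² + (-0.204·81.41)²) = √(5562.83272 + 275.81371) = 76.411 km
W3–W6: √((0.169·111.32)² + (-1.080·81.41)²) = √(353.93198 + 7730.41876) = 89.913 km
W1–W3: √((0.501·111.32)² + (0.876·81.41)²) = √(3110.44013 + 5085.85205) = 90.533 km
W5–W6: √((0.648·111.32)² + (-0.818·81.41)²) = √(5203.51016 + 4434.67826) = 98.174 km
W3–W4: √((-0.489·111.32)² + (-1.105·81.41)²) = √(2963.22148 + 8092.45076) = 105.146 km
Closest pair: W1–W4 at 18.691 km.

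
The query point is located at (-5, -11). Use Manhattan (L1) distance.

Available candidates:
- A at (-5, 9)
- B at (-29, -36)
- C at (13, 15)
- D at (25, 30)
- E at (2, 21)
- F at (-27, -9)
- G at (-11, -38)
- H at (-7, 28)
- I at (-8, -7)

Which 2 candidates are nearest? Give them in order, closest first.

Distances from (-5, -11):
A: |0| + |20| = 0 + 20 = 20
B: |-24| + |-25| = 24 + 25 = 49
C: |18| + |26| = 18 + 26 = 44
D: |30| + |41| = 30 + 41 = 71
E: |7| + |32| = 7 + 32 = 39
F: |-22| + |2| = 22 + 2 = 24
G: |-6| + |-27| = 6 + 27 = 33
H: |-2| + |39| = 2 + 39 = 41
I: |-3| + |4| = 3 + 4 = 7
Sorted: I (7) < A (20) < F (24) < G (33) < …

I, A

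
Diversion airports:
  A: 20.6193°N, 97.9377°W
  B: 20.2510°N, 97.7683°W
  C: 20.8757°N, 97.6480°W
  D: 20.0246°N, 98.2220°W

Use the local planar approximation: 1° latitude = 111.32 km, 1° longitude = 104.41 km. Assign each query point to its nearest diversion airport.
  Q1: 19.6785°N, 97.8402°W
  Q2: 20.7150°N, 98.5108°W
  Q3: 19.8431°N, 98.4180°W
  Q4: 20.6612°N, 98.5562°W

Q1→D; Q2→A; Q3→D; Q4→A

Q1 at 19.6785°N, 97.8402°W:
  A: 105.2235 km
  B: 64.1713 km
  C: 134.7747 km
  D: 55.4393 km
  → nearest: D (55.4393 km)
Q2 at 20.7150°N, 98.5108°W:
  A: 60.7783 km
  B: 93.1559 km
  C: 91.8440 km
  D: 82.5590 km
  → nearest: A (60.7783 km)
Q3 at 19.8431°N, 98.4180°W:
  A: 99.9046 km
  B: 81.6299 km
  C: 140.2738 km
  D: 28.7579 km
  → nearest: D (28.7579 km)
Q4 at 20.6612°N, 98.5562°W:
  A: 64.7458 km
  B: 94.0884 km
  C: 97.7854 km
  D: 78.9912 km
  → nearest: A (64.7458 km)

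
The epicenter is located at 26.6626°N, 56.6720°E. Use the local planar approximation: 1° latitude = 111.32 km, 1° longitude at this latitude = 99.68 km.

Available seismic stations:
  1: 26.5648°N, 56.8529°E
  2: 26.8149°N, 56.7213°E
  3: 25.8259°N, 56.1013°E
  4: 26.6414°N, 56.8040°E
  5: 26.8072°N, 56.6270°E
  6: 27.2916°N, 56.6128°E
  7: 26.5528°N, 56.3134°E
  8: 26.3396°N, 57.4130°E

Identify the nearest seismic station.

4

Distances from 26.6626°N, 56.6720°E:
1: √((-0.0978·111.32)² + (0.1809·99.68)²) = √(118.528859 + 325.157063) = 21.0639 km
2: √((0.1523·111.32)² + (0.0493·99.68)²) = √(287.439337 + 24.149598) = 17.6519 km
3: √((-0.8367·111.32)² + (-0.5707·99.68)²) = √(8675.328590 + 3236.173548) = 109.1398 km
4: √((-0.0212·111.32)² + (0.1320·99.68)²) = √(5.569524 + 173.126648) = 13.3677 km
5: √((0.1446·111.32)² + (-0.0450·99.68)²) = √(259.109288 + 20.120607) = 16.7102 km
6: √((0.6290·111.32)² + (-0.0592·99.68)²) = √(4902.839611 + 34.822462) = 70.2685 km
7: √((-0.1098·111.32)² + (-0.3586·99.68)²) = √(149.400164 + 1277.722755) = 37.7773 km
8: √((-0.3230·111.32)² + (0.7410·99.68)²) = √(1292.859824 + 5455.725042) = 82.1498 km
Minimum: 4 at 13.3677 km.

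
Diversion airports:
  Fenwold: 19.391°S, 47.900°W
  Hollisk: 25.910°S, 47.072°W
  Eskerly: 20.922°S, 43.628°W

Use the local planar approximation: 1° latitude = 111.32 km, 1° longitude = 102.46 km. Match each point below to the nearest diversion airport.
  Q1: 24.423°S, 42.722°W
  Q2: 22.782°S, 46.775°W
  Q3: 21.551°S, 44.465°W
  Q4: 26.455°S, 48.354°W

Q1→Eskerly; Q2→Hollisk; Q3→Eskerly; Q4→Hollisk

Q1 at 24.423°S, 42.722°W:
  Fenwold: 771.526 km
  Hollisk: 475.448 km
  Eskerly: 400.634 km
  → nearest: Eskerly (400.634 km)
Q2 at 22.782°S, 46.775°W:
  Fenwold: 394.693 km
  Hollisk: 349.536 km
  Eskerly: 383.198 km
  → nearest: Hollisk (349.536 km)
Q3 at 21.551°S, 44.465°W:
  Fenwold: 426.246 km
  Hollisk: 553.905 km
  Eskerly: 110.713 km
  → nearest: Eskerly (110.713 km)
Q4 at 26.455°S, 48.354°W:
  Fenwold: 787.739 km
  Hollisk: 144.688 km
  Eskerly: 783.485 km
  → nearest: Hollisk (144.688 km)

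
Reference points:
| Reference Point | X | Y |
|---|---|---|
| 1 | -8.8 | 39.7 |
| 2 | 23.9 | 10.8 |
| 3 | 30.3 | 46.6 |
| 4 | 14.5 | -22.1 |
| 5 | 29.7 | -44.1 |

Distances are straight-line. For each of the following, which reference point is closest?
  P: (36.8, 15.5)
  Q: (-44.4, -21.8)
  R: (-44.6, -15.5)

P→2; Q→4; R→4

P at (36.8, 15.5):
  1: √((-45.6)² + (24.2)²) = √(2079.360 + 585.640) = 51.6
  2: √((-12.9)² + (-4.7)²) = √(166.410 + 22.090) = 13.7
  3: √((-6.5)² + (31.1)²) = √(42.250 + 967.210) = 31.8
  4: √((-22.3)² + (-37.6)²) = √(497.290 + 1413.760) = 43.7
  5: √((-7.1)² + (-59.6)²) = √(50.410 + 3552.160) = 60.0
  → nearest: 2 (13.7)
Q at (-44.4, -21.8):
  1: √((35.6)² + (61.5)²) = √(1267.360 + 3782.250) = 71.1
  2: √((68.3)² + (32.6)²) = √(4664.890 + 1062.760) = 75.7
  3: √((74.7)² + (68.4)²) = √(5580.090 + 4678.560) = 101.3
  4: √((58.9)² + (-0.3)²) = √(3469.210 + 0.090) = 58.9
  5: √((74.1)² + (-22.3)²) = √(5490.810 + 497.290) = 77.4
  → nearest: 4 (58.9)
R at (-44.6, -15.5):
  1: √((35.8)² + (55.2)²) = √(1281.640 + 3047.040) = 65.8
  2: √((68.5)² + (26.3)²) = √(4692.250 + 691.690) = 73.4
  3: √((74.9)² + (62.1)²) = √(5610.010 + 3856.410) = 97.3
  4: √((59.1)² + (-6.6)²) = √(3492.810 + 43.560) = 59.5
  5: √((74.3)² + (-28.6)²) = √(5520.490 + 817.960) = 79.6
  → nearest: 4 (59.5)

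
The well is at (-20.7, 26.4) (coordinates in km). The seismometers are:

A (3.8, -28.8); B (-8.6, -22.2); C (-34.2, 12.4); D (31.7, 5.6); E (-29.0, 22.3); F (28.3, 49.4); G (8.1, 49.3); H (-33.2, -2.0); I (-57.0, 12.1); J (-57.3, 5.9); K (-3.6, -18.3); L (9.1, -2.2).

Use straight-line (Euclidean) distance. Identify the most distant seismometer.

Distances from (-20.7, 26.4):
A: √((24.5)² + (-55.2)²) = √(600.250 + 3047.040) = 60.4 km
B: √((12.1)² + (-48.6)²) = √(146.410 + 2361.960) = 50.1 km
C: √((-13.5)² + (-14.0)²) = √(182.250 + 196.000) = 19.4 km
D: √((52.4)² + (-20.8)²) = √(2745.760 + 432.640) = 56.4 km
E: √((-8.3)² + (-4.1)²) = √(68.890 + 16.810) = 9.3 km
F: √((49.0)² + (23.0)²) = √(2401.000 + 529.000) = 54.1 km
G: √((28.8)² + (22.9)²) = √(829.440 + 524.410) = 36.8 km
H: √((-12.5)² + (-28.4)²) = √(156.250 + 806.560) = 31.0 km
I: √((-36.3)² + (-14.3)²) = √(1317.690 + 204.490) = 39.0 km
J: √((-36.6)² + (-20.5)²) = √(1339.560 + 420.250) = 42.0 km
K: √((17.1)² + (-44.7)²) = √(292.410 + 1998.090) = 47.9 km
L: √((29.8)² + (-28.6)²) = √(888.040 + 817.960) = 41.3 km
Maximum: A at 60.4 km.

A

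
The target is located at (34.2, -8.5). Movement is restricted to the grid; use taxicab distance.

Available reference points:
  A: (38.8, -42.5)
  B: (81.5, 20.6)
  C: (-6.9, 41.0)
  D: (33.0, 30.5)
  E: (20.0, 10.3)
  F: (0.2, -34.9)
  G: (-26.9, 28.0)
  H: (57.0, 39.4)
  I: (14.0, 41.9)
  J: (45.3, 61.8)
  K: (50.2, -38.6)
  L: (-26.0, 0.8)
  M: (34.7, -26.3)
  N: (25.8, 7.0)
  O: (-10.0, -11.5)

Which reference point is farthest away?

G

Distances from (34.2, -8.5):
A: |4.6| + |-34.0| = 4.6 + 34.0 = 38.6
B: |47.3| + |29.1| = 47.3 + 29.1 = 76.4
C: |-41.1| + |49.5| = 41.1 + 49.5 = 90.6
D: |-1.2| + |39.0| = 1.2 + 39.0 = 40.2
E: |-14.2| + |18.8| = 14.2 + 18.8 = 33.0
F: |-34.0| + |-26.4| = 34.0 + 26.4 = 60.4
G: |-61.1| + |36.5| = 61.1 + 36.5 = 97.6
H: |22.8| + |47.9| = 22.8 + 47.9 = 70.7
I: |-20.2| + |50.4| = 20.2 + 50.4 = 70.6
J: |11.1| + |70.3| = 11.1 + 70.3 = 81.4
K: |16.0| + |-30.1| = 16.0 + 30.1 = 46.1
L: |-60.2| + |9.3| = 60.2 + 9.3 = 69.5
M: |0.5| + |-17.8| = 0.5 + 17.8 = 18.3
N: |-8.4| + |15.5| = 8.4 + 15.5 = 23.9
O: |-44.2| + |-3.0| = 44.2 + 3.0 = 47.2
Maximum: G at 97.6.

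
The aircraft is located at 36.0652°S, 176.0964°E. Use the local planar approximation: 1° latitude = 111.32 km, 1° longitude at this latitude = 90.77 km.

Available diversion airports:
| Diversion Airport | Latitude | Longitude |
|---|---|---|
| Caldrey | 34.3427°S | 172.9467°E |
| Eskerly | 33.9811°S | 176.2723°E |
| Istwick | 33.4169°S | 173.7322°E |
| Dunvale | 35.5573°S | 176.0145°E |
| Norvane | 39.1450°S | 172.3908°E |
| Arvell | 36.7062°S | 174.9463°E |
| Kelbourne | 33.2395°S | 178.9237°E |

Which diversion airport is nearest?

Dunvale

Distances from 36.0652°S, 176.0964°E:
Caldrey: √((1.7225·111.32)² + (-3.1497·90.77)²) = √(36767.563952 + 81737.820217) = 344.2461 km
Eskerly: √((2.0841·111.32)² + (0.1759·90.77)²) = √(53824.933572 + 254.927302) = 232.5508 km
Istwick: √((2.6483·111.32)² + (-2.3642·90.77)²) = √(86912.202614 + 46052.487875) = 364.6432 km
Dunvale: √((0.5079·111.32)² + (-0.0819·90.77)²) = √(3196.706919 + 55.265293) = 57.0261 km
Norvane: √((-3.0798·111.32)² + (-3.7056·90.77)²) = √(117541.553040 + 113136.241336) = 480.2893 km
Arvell: √((-0.6410·111.32)² + (-1.1501·90.77)²) = √(5091.695861 + 10898.227707) = 126.4513 km
Kelbourne: √((2.8257·111.32)² + (2.8273·90.77)²) = √(98946.058436 + 65861.020735) = 405.9644 km
Minimum: Dunvale at 57.0261 km.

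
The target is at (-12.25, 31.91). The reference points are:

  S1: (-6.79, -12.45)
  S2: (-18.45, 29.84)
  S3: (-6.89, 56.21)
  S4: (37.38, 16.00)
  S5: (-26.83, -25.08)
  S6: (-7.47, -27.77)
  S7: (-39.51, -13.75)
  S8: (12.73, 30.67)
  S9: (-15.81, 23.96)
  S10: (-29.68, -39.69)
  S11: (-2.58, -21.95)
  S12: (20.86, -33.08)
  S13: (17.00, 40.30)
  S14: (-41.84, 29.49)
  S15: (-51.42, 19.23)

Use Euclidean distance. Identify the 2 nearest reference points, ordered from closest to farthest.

S2, S9

Distances from (-12.25, 31.91):
S1: 44.69
S2: 6.54
S3: 24.88
S4: 52.12
S5: 58.83
S6: 59.87
S7: 53.18
S8: 25.01
S9: 8.71
S10: 73.69
S11: 54.72
S12: 72.94
S13: 30.43
S14: 29.69
S15: 41.17
Sorted: S2 (6.54) < S9 (8.71) < S3 (24.88) < S8 (25.01) < …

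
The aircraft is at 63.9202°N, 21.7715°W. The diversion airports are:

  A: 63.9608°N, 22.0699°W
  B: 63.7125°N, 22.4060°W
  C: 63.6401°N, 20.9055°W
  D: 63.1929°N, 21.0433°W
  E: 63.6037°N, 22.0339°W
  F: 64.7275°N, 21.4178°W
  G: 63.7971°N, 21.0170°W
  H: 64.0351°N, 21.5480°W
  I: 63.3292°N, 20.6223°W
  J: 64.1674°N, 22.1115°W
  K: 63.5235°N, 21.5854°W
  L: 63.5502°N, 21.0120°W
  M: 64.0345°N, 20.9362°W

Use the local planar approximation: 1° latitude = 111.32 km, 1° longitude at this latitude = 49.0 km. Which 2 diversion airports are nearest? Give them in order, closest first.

Distances from 63.9202°N, 21.7715°W:
A: 15.3042 km
B: 38.7454 km
C: 52.6582 km
D: 88.4771 km
E: 37.5056 km
F: 91.5246 km
G: 39.4285 km
H: 16.8385 km
I: 86.5982 km
J: 32.1685 km
K: 45.0923 km
L: 55.5111 km
M: 42.8618 km
Sorted: A (15.3042 km) < H (16.8385 km) < J (32.1685 km) < E (37.5056 km) < …

A, H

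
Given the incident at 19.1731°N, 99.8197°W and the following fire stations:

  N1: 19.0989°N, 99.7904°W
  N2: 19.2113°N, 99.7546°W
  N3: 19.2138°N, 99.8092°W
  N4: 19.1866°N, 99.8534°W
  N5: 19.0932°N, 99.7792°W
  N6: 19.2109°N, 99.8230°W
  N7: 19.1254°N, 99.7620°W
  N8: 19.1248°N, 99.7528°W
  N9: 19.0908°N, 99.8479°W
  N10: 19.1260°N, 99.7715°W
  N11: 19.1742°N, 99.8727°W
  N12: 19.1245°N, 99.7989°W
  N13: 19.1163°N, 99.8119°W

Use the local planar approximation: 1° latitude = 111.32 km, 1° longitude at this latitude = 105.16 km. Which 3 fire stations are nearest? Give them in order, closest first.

Distances from 19.1731°N, 99.8197°W:
N1: √((-0.0742·111.32)² + (0.0293·105.16)²) = √(68.226675 + 9.493719) = 8.8159 km
N2: √((0.0382·111.32)² + (0.0651·105.16)²) = √(18.083110 + 46.866566) = 8.0591 km
N3: √((0.0407·111.32)² + (0.0105·105.16)²) = √(20.527460 + 1.219213) = 4.6633 km
N4: √((0.0135·111.32)² + (-0.0337·105.16)²) = √(2.258468 + 12.559171) = 3.8494 km
N5: √((-0.0799·111.32)² + (0.0405·105.16)²) = √(79.111561 + 18.138911) = 9.8616 km
N6: √((0.0378·111.32)² + (-0.0033·105.16)²) = √(17.706389 + 0.120428) = 4.2222 km
N7: √((-0.0477·111.32)² + (0.0577·105.16)²) = √(28.195718 + 36.817372) = 8.0631 km
N8: √((-0.0483·111.32)² + (0.0669·105.16)²) = √(28.909505 + 49.494095) = 8.8546 km
N9: √((-0.0823·111.32)² + (-0.0282·105.16)²) = √(83.935574 + 8.794261) = 9.6296 km
N10: √((-0.0471·111.32)² + (0.0482·105.16)²) = √(27.490853 + 25.691841) = 7.2926 km
N11: √((0.0011·111.32)² + (-0.0530·105.16)²) = √(0.014994 + 31.063679) = 5.5748 km
N12: √((-0.0486·111.32)² + (0.0208·105.16)²) = √(29.269745 + 4.784404) = 5.8356 km
N13: √((-0.0568·111.32)² + (0.0078·105.16)²) = √(39.980025 + 0.672807) = 6.3760 km
Sorted: N4 (3.8494 km) < N6 (4.2222 km) < N3 (4.6633 km) < N11 (5.5748 km) < N12 (5.8356 km) < …

N4, N6, N3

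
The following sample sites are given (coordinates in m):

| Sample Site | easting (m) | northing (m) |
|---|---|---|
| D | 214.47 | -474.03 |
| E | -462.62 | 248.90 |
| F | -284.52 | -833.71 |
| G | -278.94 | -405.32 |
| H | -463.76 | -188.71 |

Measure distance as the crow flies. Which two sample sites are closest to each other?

G and H

Pairwise distances:
D–E: √((-677.09)² + (722.93)²) = √(458450.8681 + 522627.7849) = 990.49 m
D–F: √((-498.99)² + (-359.68)²) = √(248991.0201 + 129369.7024) = 615.11 m
D–G: √((-493.41)² + (68.71)²) = √(243453.4281 + 4721.0641) = 498.17 m
D–H: √((-678.23)² + (285.32)²) = √(459995.9329 + 81407.5024) = 735.80 m
E–F: √((178.10)² + (-1082.61)²) = √(31719.6100 + 1172044.4121) = 1097.16 m
E–G: √((183.68)² + (-654.22)²) = √(33738.3424 + 428003.8084) = 679.52 m
E–H: √((-1.14)² + (-437.61)²) = √(1.2996 + 191502.5121) = 437.61 m
F–G: √((5.58)² + (428.39)²) = √(31.1364 + 183517.9921) = 428.43 m
F–H: √((-179.24)² + (645.00)²) = √(32126.9776 + 416025.0000) = 669.44 m
G–H: √((-184.82)² + (216.61)²) = √(34158.4324 + 46919.8921) = 284.74 m
Closest pair: G–H at 284.74 m.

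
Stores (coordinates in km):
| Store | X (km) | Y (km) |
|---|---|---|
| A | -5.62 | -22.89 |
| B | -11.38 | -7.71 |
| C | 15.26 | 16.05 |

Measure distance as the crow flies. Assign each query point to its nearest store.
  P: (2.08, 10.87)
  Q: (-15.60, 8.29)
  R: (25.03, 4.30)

P→C; Q→B; R→C

P at (2.08, 10.87):
  A: 34.63 km
  B: 22.94 km
  C: 14.16 km
  → nearest: C (14.16 km)
Q at (-15.60, 8.29):
  A: 32.74 km
  B: 16.55 km
  C: 31.82 km
  → nearest: B (16.55 km)
R at (25.03, 4.30):
  A: 40.97 km
  B: 38.34 km
  C: 15.28 km
  → nearest: C (15.28 km)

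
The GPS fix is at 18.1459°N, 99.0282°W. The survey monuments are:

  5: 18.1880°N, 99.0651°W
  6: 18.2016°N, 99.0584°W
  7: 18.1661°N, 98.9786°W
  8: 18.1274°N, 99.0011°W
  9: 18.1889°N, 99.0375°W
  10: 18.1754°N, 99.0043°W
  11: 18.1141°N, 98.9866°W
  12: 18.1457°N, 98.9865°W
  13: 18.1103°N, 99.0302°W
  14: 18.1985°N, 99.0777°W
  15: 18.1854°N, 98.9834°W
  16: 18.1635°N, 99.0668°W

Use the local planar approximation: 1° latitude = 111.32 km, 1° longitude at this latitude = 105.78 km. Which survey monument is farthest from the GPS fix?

14

Distances from 18.1459°N, 99.0282°W:
5: 6.0991 km
6: 6.9751 km
7: 5.7083 km
8: 3.5297 km
9: 4.8868 km
10: 4.1444 km
11: 5.6476 km
12: 4.4111 km
13: 3.9686 km
14: 7.8551 km
15: 6.4647 km
16: 4.5288 km
Maximum: 14 at 7.8551 km.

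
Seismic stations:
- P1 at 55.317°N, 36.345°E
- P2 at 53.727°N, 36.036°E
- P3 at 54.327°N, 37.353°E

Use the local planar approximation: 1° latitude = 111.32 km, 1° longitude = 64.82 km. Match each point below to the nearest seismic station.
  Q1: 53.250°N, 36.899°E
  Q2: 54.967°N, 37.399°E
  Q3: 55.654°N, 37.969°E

Q1 at 53.250°N, 36.899°E:
  P1: √((2.067·111.32)² + (-0.554·64.82)²) = √(52945.29209 + 1289.54821) = 232.884 km
  P2: √((0.477·111.32)² + (-0.863·64.82)²) = √(2819.57177 + 3129.24556) = 77.129 km
  P3: √((1.077·111.32)² + (0.454·64.82)²) = √(14374.00534 + 866.02366) = 123.451 km
  → nearest: P2 (77.129 km)
Q2 at 54.967°N, 37.399°E:
  P1: √((0.350·111.32)² + (-1.054·64.82)²) = √(1518.03744 + 4667.66066) = 78.649 km
  P2: √((-1.240·111.32)² + (-1.363·64.82)²) = √(19054.15815 + 7805.66242) = 163.890 km
  P3: √((-0.640·111.32)² + (-0.046·64.82)²) = √(5075.82153 + 8.89065) = 71.307 km
  → nearest: P3 (71.307 km)
Q3 at 55.654°N, 37.969°E:
  P1: √((-0.337·111.32)² + (-1.624·64.82)²) = √(1407.36322 + 11081.28445) = 111.753 km
  P2: √((-1.927·111.32)² + (-1.933·64.82)²) = √(46016.10175 + 15699.35324) = 248.426 km
  P3: √((-1.327·111.32)² + (-0.616·64.82)²) = √(21821.68292 + 1594.33462) = 153.023 km
  → nearest: P1 (111.753 km)

Q1→P2; Q2→P3; Q3→P1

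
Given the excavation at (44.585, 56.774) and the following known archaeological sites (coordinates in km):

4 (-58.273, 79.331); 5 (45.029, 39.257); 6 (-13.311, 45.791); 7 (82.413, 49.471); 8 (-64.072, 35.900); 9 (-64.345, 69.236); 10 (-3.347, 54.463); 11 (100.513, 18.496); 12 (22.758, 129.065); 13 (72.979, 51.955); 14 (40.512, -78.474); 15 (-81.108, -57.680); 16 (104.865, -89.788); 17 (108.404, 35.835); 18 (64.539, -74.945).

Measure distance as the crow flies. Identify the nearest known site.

Distances from (44.585, 56.774):
4: √((-102.858)² + (22.557)²) = √(10579.76816 + 508.81825) = 105.302 km
5: √((0.444)² + (-17.517)²) = √(0.19714 + 306.84529) = 17.523 km
6: √((-57.896)² + (-10.983)²) = √(3351.94682 + 120.62629) = 58.929 km
7: √((37.828)² + (-7.303)²) = √(1430.95758 + 53.33381) = 38.527 km
8: √((-108.657)² + (-20.874)²) = √(11806.34365 + 435.72388) = 110.644 km
9: √((-108.930)² + (12.462)²) = √(11865.74490 + 155.30144) = 109.641 km
10: √((-47.932)² + (-2.311)²) = √(2297.47662 + 5.34072) = 47.988 km
11: √((55.928)² + (-38.278)²) = √(3127.94118 + 1465.20528) = 67.773 km
12: √((-21.827)² + (72.291)²) = √(476.41793 + 5225.98868) = 75.514 km
13: √((28.394)² + (-4.819)²) = √(806.21924 + 23.22276) = 28.800 km
14: √((-4.073)² + (-135.248)²) = √(16.58933 + 18292.02150) = 135.309 km
15: √((-125.693)² + (-114.454)²) = √(15798.73025 + 13099.71812) = 169.995 km
16: √((60.280)² + (-146.562)²) = √(3633.67840 + 21480.41984) = 158.474 km
17: √((63.819)² + (-20.939)²) = √(4072.86476 + 438.44172) = 67.166 km
18: √((19.954)² + (-131.719)²) = √(398.16212 + 17349.89496) = 133.222 km
Minimum: 5 at 17.523 km.

5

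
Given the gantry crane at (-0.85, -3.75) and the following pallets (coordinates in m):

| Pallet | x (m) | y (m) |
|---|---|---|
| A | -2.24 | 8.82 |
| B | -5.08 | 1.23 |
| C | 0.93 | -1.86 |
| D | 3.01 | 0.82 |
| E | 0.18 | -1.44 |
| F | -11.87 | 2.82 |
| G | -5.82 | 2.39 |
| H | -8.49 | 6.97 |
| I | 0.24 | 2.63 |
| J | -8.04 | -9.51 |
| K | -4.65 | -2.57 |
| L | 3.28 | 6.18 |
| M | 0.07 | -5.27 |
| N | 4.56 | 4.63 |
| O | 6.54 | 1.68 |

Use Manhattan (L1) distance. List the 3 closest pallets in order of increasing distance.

M, E, C

Distances from (-0.85, -3.75):
A: 13.96 m
B: 9.21 m
C: 3.67 m
D: 8.43 m
E: 3.34 m
F: 17.59 m
G: 11.11 m
H: 18.36 m
I: 7.47 m
J: 12.95 m
K: 4.98 m
L: 14.06 m
M: 2.44 m
N: 13.79 m
O: 12.82 m
Sorted: M (2.44 m) < E (3.34 m) < C (3.67 m) < K (4.98 m) < I (7.47 m) < …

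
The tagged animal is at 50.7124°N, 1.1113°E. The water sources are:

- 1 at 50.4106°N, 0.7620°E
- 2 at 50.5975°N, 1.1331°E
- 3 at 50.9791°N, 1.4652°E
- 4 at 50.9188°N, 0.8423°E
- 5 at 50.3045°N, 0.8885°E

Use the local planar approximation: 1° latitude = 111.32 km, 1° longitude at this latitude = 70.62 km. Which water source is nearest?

Distances from 50.7124°N, 1.1113°E:
1: √((-0.3018·111.32)² + (-0.3493·70.62)²) = √(1128.716480 + 608.488812) = 41.6798 km
2: √((-0.1149·111.32)² + (0.0218·70.62)²) = √(163.601188 + 2.370110) = 12.8830 km
3: √((0.2667·111.32)² + (0.3539·70.62)²) = √(881.439334 + 624.620957) = 38.8080 km
4: √((0.2064·111.32)² + (-0.2690·70.62)²) = √(527.917163 + 360.877650) = 29.8127 km
5: √((-0.4079·111.32)² + (-0.2228·70.62)²) = √(2061.834518 + 247.563036) = 48.0562 km
Minimum: 2 at 12.8830 km.

2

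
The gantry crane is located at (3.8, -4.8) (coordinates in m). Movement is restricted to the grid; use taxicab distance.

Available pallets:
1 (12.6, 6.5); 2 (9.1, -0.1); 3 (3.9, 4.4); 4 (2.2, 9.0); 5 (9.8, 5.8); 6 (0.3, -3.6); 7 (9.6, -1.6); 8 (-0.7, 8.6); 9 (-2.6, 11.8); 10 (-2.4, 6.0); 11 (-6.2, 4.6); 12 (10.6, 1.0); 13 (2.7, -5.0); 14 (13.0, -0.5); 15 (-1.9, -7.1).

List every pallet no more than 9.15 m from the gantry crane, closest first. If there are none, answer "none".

13, 6, 15, 7

Distances from (3.8, -4.8):
1: |8.8| + |11.3| = 8.8 + 11.3 = 20.1 m
2: |5.3| + |4.7| = 5.3 + 4.7 = 10.0 m
3: |0.1| + |9.2| = 0.1 + 9.2 = 9.3 m
4: |-1.6| + |13.8| = 1.6 + 13.8 = 15.4 m
5: |6.0| + |10.6| = 6.0 + 10.6 = 16.6 m
6: |-3.5| + |1.2| = 3.5 + 1.2 = 4.7 m
7: |5.8| + |3.2| = 5.8 + 3.2 = 9.0 m
8: |-4.5| + |13.4| = 4.5 + 13.4 = 17.9 m
9: |-6.4| + |16.6| = 6.4 + 16.6 = 23.0 m
10: |-6.2| + |10.8| = 6.2 + 10.8 = 17.0 m
11: |-10.0| + |9.4| = 10.0 + 9.4 = 19.4 m
12: |6.8| + |5.8| = 6.8 + 5.8 = 12.6 m
13: |-1.1| + |-0.2| = 1.1 + 0.2 = 1.3 m
14: |9.2| + |4.3| = 9.2 + 4.3 = 13.5 m
15: |-5.7| + |-2.3| = 5.7 + 2.3 = 8.0 m
Threshold 9.15 m: 13 (1.3 m), 6 (4.7 m), 15 (8.0 m), 7 (9.0 m) are within range.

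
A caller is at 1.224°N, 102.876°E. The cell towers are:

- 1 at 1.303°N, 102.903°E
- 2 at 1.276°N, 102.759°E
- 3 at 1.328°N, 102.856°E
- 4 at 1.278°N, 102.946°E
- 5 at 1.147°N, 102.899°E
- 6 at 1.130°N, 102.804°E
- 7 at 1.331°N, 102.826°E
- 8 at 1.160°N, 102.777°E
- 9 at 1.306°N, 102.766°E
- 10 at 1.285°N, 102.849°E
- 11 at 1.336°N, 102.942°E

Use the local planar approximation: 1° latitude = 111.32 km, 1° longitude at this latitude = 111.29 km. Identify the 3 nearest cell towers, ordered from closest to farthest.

Distances from 1.224°N, 102.876°E:
1: √((0.079·111.32)² + (0.027·111.29)²) = √(77.33936 + 9.02900) = 9.293 km
2: √((0.052·111.32)² + (-0.117·111.29)²) = √(33.50835 + 169.54462) = 14.250 km
3: √((0.104·111.32)² + (-0.020·111.29)²) = √(134.03341 + 4.95419) = 11.789 km
4: √((0.054·111.32)² + (0.070·111.29)²) = √(36.13549 + 60.68877) = 9.840 km
5: √((-0.077·111.32)² + (0.023·111.29)²) = √(73.47301 + 6.55191) = 8.946 km
6: √((-0.094·111.32)² + (-0.072·111.29)²) = √(109.49697 + 64.20625) = 13.180 km
7: √((0.107·111.32)² + (-0.050·111.29)²) = √(141.87764 + 30.96366) = 13.147 km
8: √((-0.064·111.32)² + (-0.099·111.29)²) = √(50.75822 + 121.38993) = 13.121 km
9: √((0.082·111.32)² + (-0.110·111.29)²) = √(83.32477 + 149.86412) = 15.271 km
10: √((0.061·111.32)² + (-0.027·111.29)²) = √(46.11116 + 9.02900) = 7.426 km
11: √((0.112·111.32)² + (0.066·111.29)²) = √(155.44703 + 53.95108) = 14.471 km
Sorted: 10 (7.426 km) < 5 (8.946 km) < 1 (9.293 km) < 4 (9.840 km) < 3 (11.789 km) < …

10, 5, 1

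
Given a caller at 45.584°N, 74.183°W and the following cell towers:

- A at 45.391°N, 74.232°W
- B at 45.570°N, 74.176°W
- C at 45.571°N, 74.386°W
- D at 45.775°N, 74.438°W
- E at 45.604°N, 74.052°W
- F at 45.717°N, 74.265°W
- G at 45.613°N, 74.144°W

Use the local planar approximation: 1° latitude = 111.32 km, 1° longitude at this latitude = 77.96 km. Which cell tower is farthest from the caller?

D

Distances from 45.584°N, 74.183°W:
A: √((-0.193·111.32)² + (-0.049·77.96)²) = √(461.59491 + 14.59271) = 21.822 km
B: √((-0.014·111.32)² + (0.007·77.96)²) = √(2.42886 + 0.29781) = 1.651 km
C: √((-0.013·111.32)² + (-0.203·77.96)²) = √(2.09427 + 250.45848) = 15.892 km
D: √((0.191·111.32)² + (-0.255·77.96)²) = √(452.07775 + 395.20645) = 29.108 km
E: √((0.020·111.32)² + (0.131·77.96)²) = √(4.95686 + 104.30047) = 10.453 km
F: √((0.133·111.32)² + (-0.082·77.96)²) = √(219.20461 + 40.86687) = 16.127 km
G: √((0.029·111.32)² + (0.039·77.96)²) = √(10.42179 + 9.24428) = 4.435 km
Maximum: D at 29.108 km.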